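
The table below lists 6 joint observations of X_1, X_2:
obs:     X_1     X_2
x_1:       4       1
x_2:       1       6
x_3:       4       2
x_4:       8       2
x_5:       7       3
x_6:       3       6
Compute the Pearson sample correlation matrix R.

Step 1 — column means:
  mean(X_1) = (4 + 1 + 4 + 8 + 7 + 3) / 6 = 27/6 = 4.5
  mean(X_2) = (1 + 6 + 2 + 2 + 3 + 6) / 6 = 20/6 = 3.3333

Step 2 — sample variances and covariances s[i,j] = (1/(n-1)) · Σ_k (x_{k,i} - mean_i) · (x_{k,j} - mean_j), with n-1 = 5:
  s[X_1,X_1] = ((-0.5)·(-0.5) + (-3.5)·(-3.5) + (-0.5)·(-0.5) + (3.5)·(3.5) + (2.5)·(2.5) + (-1.5)·(-1.5)) / 5 = 33.5/5 = 6.7
  s[X_1,X_2] = ((-0.5)·(-2.3333) + (-3.5)·(2.6667) + (-0.5)·(-1.3333) + (3.5)·(-1.3333) + (2.5)·(-0.3333) + (-1.5)·(2.6667)) / 5 = -17/5 = -3.4
  s[X_2,X_2] = ((-2.3333)·(-2.3333) + (2.6667)·(2.6667) + (-1.3333)·(-1.3333) + (-1.3333)·(-1.3333) + (-0.3333)·(-0.3333) + (2.6667)·(2.6667)) / 5 = 23.3333/5 = 4.6667
  Sample standard deviations s_i = √(s[i,i]):
  s(X_1) = √(6.7) = 2.5884
  s(X_2) = √(4.6667) = 2.1602

Step 3 — r_{ij} = s_{ij} / (s_i · s_j):
  r[X_1,X_1] = 1 (diagonal).
  r[X_1,X_2] = -3.4 / (2.5884 · 2.1602) = -3.4 / 5.5917 = -0.608
  r[X_2,X_2] = 1 (diagonal).

R is symmetric with unit diagonal. Assembling:

R = [[1, -0.608],
 [-0.608, 1]]


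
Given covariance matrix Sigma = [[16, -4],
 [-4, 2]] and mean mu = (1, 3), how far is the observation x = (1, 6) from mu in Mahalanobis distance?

Step 1 — centre the observation: (x - mu) = (0, 3).

Step 2 — invert Sigma. det(Sigma) = 16·2 - (-4)² = 16.
  Sigma^{-1} = (1/det) · [[d, -b], [-b, a]] = [[0.125, 0.25],
 [0.25, 1]].

Step 3 — form the quadratic (x - mu)^T · Sigma^{-1} · (x - mu):
  Sigma^{-1} · (x - mu) = (0.75, 3).
  (x - mu)^T · [Sigma^{-1} · (x - mu)] = (0)·(0.75) + (3)·(3) = 9.

Step 4 — take square root: d = √(9) ≈ 3.

d(x, mu) = √(9) ≈ 3


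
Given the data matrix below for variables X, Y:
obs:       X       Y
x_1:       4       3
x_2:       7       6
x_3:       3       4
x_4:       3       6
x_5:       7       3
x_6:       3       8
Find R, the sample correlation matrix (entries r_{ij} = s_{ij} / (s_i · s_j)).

Step 1 — column means:
  mean(X) = (4 + 7 + 3 + 3 + 7 + 3) / 6 = 27/6 = 4.5
  mean(Y) = (3 + 6 + 4 + 6 + 3 + 8) / 6 = 30/6 = 5

Step 2 — sample variances and covariances s[i,j] = (1/(n-1)) · Σ_k (x_{k,i} - mean_i) · (x_{k,j} - mean_j), with n-1 = 5:
  s[X,X] = ((-0.5)·(-0.5) + (2.5)·(2.5) + (-1.5)·(-1.5) + (-1.5)·(-1.5) + (2.5)·(2.5) + (-1.5)·(-1.5)) / 5 = 19.5/5 = 3.9
  s[X,Y] = ((-0.5)·(-2) + (2.5)·(1) + (-1.5)·(-1) + (-1.5)·(1) + (2.5)·(-2) + (-1.5)·(3)) / 5 = -6/5 = -1.2
  s[Y,Y] = ((-2)·(-2) + (1)·(1) + (-1)·(-1) + (1)·(1) + (-2)·(-2) + (3)·(3)) / 5 = 20/5 = 4
  Sample standard deviations s_i = √(s[i,i]):
  s(X) = √(3.9) = 1.9748
  s(Y) = √(4) = 2

Step 3 — r_{ij} = s_{ij} / (s_i · s_j):
  r[X,X] = 1 (diagonal).
  r[X,Y] = -1.2 / (1.9748 · 2) = -1.2 / 3.9497 = -0.3038
  r[Y,Y] = 1 (diagonal).

R is symmetric with unit diagonal. Assembling:

R = [[1, -0.3038],
 [-0.3038, 1]]


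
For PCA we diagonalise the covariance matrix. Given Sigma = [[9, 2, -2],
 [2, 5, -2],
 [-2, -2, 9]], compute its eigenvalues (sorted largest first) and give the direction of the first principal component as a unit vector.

Step 1 — characteristic polynomial p(λ) = det(λI - Sigma) = λ³ - tr·λ² + c_1·λ - det, where tr = trace, c_1 = sum of the principal 2×2 minors, det = det(Sigma):
  tr = 9 + 5 + 9 = 23,
  c_1 = (9·5 - (2)²) + (9·9 - (-2)²) + (5·9 - (-2)²) = 41 + 77 + 41 = 159,
  det = 9·(5·9 - (-2)²) - (2)·((2)·9 - (-2)·(-2)) + (-2)·((2)·(-2) - 5·(-2)) = 9·(41) - (2)·(14) + (-2)·(6) = 329.
  So p(λ) = λ³ - 23λ² + 159λ - 329.
Step 2 — look for an integer root (rational root theorem: any rational root is an integer divisor of 329). Testing λ = 7:
  p(7) = 343 - 1127 + 1113 - 329 = 0  ✓
  Dividing out (λ - 7): p(λ) = (λ - 7)(λ² - 16λ + 47).
Step 3 — remaining eigenvalues from the quadratic λ² - 16λ + 47 = 0:
  Δ = 16² - 4·47 = 256 - 188 = 68,  λ = (16 ± √68)/2 = (16 ± 8.2462)/2 ≈ 12.1231 or 3.8769.
  Sorted: λ_1 = 12.1231,  λ_2 = 7,  λ_3 = 3.8769  (check: sum = 23 = tr ✓).

Step 4 — unit eigenvector for λ_1 ≈ 12.1231: v spans the null space of (Sigma - λ_1 I), whose rows are
  r_1 = (-3.1231, 2, -2),  r_2 = (2, -7.1231, -2),  r_3 = (-2, -2, -3.1231).
  v is orthogonal to every row, so take v ∝ r_1 × r_2 = ((2)·(-2) - (-2)·(-7.1231), (-2)·(2) - (-3.1231)·(-2), (-3.1231)·(-7.1231) - (2)·(2)) ≈ (-18.2462, -10.2462, 18.2462).
  Rescale (multiply by -1 so the first nonzero entry is positive): u = (18.2462, 10.2462, -18.2462).
  ||u|| = √((18.2462)² + (10.2462)² + (-18.2462)²) = √(770.8333) ≈ 27.7639,  v_1 = u/||u|| ≈ (0.6572, 0.369, -0.6572) (||v_1|| = 1).

λ_1 = 12.1231,  λ_2 = 7,  λ_3 = 3.8769;  v_1 ≈ (0.6572, 0.369, -0.6572)


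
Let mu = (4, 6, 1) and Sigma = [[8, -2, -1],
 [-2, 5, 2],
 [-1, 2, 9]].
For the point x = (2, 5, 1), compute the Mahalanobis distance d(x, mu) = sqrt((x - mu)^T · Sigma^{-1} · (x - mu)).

Step 1 — centre the observation: (x - mu) = (-2, -1, 0).

Step 2 — invert Sigma (cofactor / det for 3×3, or solve directly):
  Sigma^{-1} = [[0.139, 0.0542, 0.0034],
 [0.0542, 0.2407, -0.0475],
 [0.0034, -0.0475, 0.122]].

Step 3 — form the quadratic (x - mu)^T · Sigma^{-1} · (x - mu):
  Sigma^{-1} · (x - mu) = (-0.3322, -0.3492, 0.0407).
  (x - mu)^T · [Sigma^{-1} · (x - mu)] = (-2)·(-0.3322) + (-1)·(-0.3492) + (0)·(0.0407) = 1.0136.

Step 4 — take square root: d = √(1.0136) ≈ 1.0068.

d(x, mu) = √(1.0136) ≈ 1.0068


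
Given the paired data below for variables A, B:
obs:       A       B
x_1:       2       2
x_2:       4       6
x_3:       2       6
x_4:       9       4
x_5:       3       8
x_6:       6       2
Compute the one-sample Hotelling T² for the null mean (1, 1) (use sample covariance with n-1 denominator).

Step 1 — sample mean vector:
  mean(A) = (2 + 4 + 2 + 9 + 3 + 6) / 6 = 26/6 = 4.3333
  mean(B) = (2 + 6 + 6 + 4 + 8 + 2) / 6 = 28/6 = 4.6667
  x̄ = (4.3333, 4.6667),  deviation x̄ - mu_0 = (4.3333, 4.6667) - (1, 1) = (3.3333, 3.6667).

Step 2 — sample covariance matrix, S[i,j] = (1/(n-1)) · Σ_k (x_{k,i} - mean_i) · (x_{k,j} - mean_j), divisor n-1 = 5:
  S[A,A] = ((-2.3333)·(-2.3333) + (-0.3333)·(-0.3333) + (-2.3333)·(-2.3333) + (4.6667)·(4.6667) + (-1.3333)·(-1.3333) + (1.6667)·(1.6667)) / 5 = 37.3333/5 = 7.4667
  S[A,B] = ((-2.3333)·(-2.6667) + (-0.3333)·(1.3333) + (-2.3333)·(1.3333) + (4.6667)·(-0.6667) + (-1.3333)·(3.3333) + (1.6667)·(-2.6667)) / 5 = -9.3333/5 = -1.8667
  S[B,B] = ((-2.6667)·(-2.6667) + (1.3333)·(1.3333) + (1.3333)·(1.3333) + (-0.6667)·(-0.6667) + (3.3333)·(3.3333) + (-2.6667)·(-2.6667)) / 5 = 29.3333/5 = 5.8667
  S = [[7.4667, -1.8667],
 [-1.8667, 5.8667]].

Step 3 — invert S. det(S) = 7.4667·5.8667 - (-1.8667)² = 40.32.
  S^{-1} = (1/det) · [[d, -b], [-b, a]] = [[0.1455, 0.0463],
 [0.0463, 0.1852]].

Step 4 — quadratic form (x̄ - mu_0)^T · S^{-1} · (x̄ - mu_0):
  S^{-1} · (x̄ - mu_0) = (0.6548, 0.8333),
  (x̄ - mu_0)^T · [...] = (3.3333)·(0.6548) + (3.6667)·(0.8333) = 5.2381.

Step 5 — scale by n: T² = 6 · 5.2381 = 31.4286.

T² ≈ 31.4286


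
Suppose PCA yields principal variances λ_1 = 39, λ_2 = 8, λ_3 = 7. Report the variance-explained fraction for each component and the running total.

Step 1 — total variance = trace(Sigma) = Σ λ_i = 39 + 8 + 7 = 54.

Step 2 — fraction explained by component i = λ_i / Σ λ:
  PC1: 39/54 = 0.7222
  PC2: 8/54 = 0.1481
  PC3: 7/54 = 0.1296

Step 3 — cumulative fraction after k components = (λ_1 + ... + λ_k) / Σ λ:
  k = 1: 39/54 = 0.7222
  k = 2: (39 + 8)/54 = 47/54 = 0.8704
  k = 3: (39 + 8 + 7)/54 = 54/54 = 1

Summary (fraction, with percent):

explained: PC1 0.7222 (72.22%), PC2 0.1481 (14.81%), PC3 0.1296 (12.96%);  cumulative: 0.7222, 0.8704, 1


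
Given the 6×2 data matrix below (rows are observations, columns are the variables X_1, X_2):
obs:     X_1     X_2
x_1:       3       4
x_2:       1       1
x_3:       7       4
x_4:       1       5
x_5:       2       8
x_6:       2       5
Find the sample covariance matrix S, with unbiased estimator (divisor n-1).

Step 1 — column means:
  mean(X_1) = (3 + 1 + 7 + 1 + 2 + 2) / 6 = 16/6 = 2.6667
  mean(X_2) = (4 + 1 + 4 + 5 + 8 + 5) / 6 = 27/6 = 4.5

Step 2 — sample covariance S[i,j] = (1/(n-1)) · Σ_k (x_{k,i} - mean_i) · (x_{k,j} - mean_j), with n-1 = 5.
  S[X_1,X_1] = ((0.3333)·(0.3333) + (-1.6667)·(-1.6667) + (4.3333)·(4.3333) + (-1.6667)·(-1.6667) + (-0.6667)·(-0.6667) + (-0.6667)·(-0.6667)) / 5 = 25.3333/5 = 5.0667
  S[X_1,X_2] = ((0.3333)·(-0.5) + (-1.6667)·(-3.5) + (4.3333)·(-0.5) + (-1.6667)·(0.5) + (-0.6667)·(3.5) + (-0.6667)·(0.5)) / 5 = 0/5 = 0
  S[X_2,X_2] = ((-0.5)·(-0.5) + (-3.5)·(-3.5) + (-0.5)·(-0.5) + (0.5)·(0.5) + (3.5)·(3.5) + (0.5)·(0.5)) / 5 = 25.5/5 = 5.1

S is symmetric (S[j,i] = S[i,j]). Assembling:

S = [[5.0667, 0],
 [0, 5.1]]


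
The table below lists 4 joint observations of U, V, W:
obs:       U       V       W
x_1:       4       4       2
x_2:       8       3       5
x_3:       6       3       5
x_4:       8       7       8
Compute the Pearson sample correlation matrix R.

Step 1 — column means:
  mean(U) = (4 + 8 + 6 + 8) / 4 = 26/4 = 6.5
  mean(V) = (4 + 3 + 3 + 7) / 4 = 17/4 = 4.25
  mean(W) = (2 + 5 + 5 + 8) / 4 = 20/4 = 5

Step 2 — sample variances and covariances s[i,j] = (1/(n-1)) · Σ_k (x_{k,i} - mean_i) · (x_{k,j} - mean_j), with n-1 = 3:
  s[U,U] = ((-2.5)·(-2.5) + (1.5)·(1.5) + (-0.5)·(-0.5) + (1.5)·(1.5)) / 3 = 11/3 = 3.6667
  s[U,V] = ((-2.5)·(-0.25) + (1.5)·(-1.25) + (-0.5)·(-1.25) + (1.5)·(2.75)) / 3 = 3.5/3 = 1.1667
  s[U,W] = ((-2.5)·(-3) + (1.5)·(0) + (-0.5)·(0) + (1.5)·(3)) / 3 = 12/3 = 4
  s[V,V] = ((-0.25)·(-0.25) + (-1.25)·(-1.25) + (-1.25)·(-1.25) + (2.75)·(2.75)) / 3 = 10.75/3 = 3.5833
  s[V,W] = ((-0.25)·(-3) + (-1.25)·(0) + (-1.25)·(0) + (2.75)·(3)) / 3 = 9/3 = 3
  s[W,W] = ((-3)·(-3) + (0)·(0) + (0)·(0) + (3)·(3)) / 3 = 18/3 = 6
  Sample standard deviations s_i = √(s[i,i]):
  s(U) = √(3.6667) = 1.9149
  s(V) = √(3.5833) = 1.893
  s(W) = √(6) = 2.4495

Step 3 — r_{ij} = s_{ij} / (s_i · s_j):
  r[U,U] = 1 (diagonal).
  r[U,V] = 1.1667 / (1.9149 · 1.893) = 1.1667 / 3.6248 = 0.3219
  r[U,W] = 4 / (1.9149 · 2.4495) = 4 / 4.6904 = 0.8528
  r[V,V] = 1 (diagonal).
  r[V,W] = 3 / (1.893 · 2.4495) = 3 / 4.6368 = 0.647
  r[W,W] = 1 (diagonal).

R is symmetric with unit diagonal. Assembling:

R = [[1, 0.3219, 0.8528],
 [0.3219, 1, 0.647],
 [0.8528, 0.647, 1]]


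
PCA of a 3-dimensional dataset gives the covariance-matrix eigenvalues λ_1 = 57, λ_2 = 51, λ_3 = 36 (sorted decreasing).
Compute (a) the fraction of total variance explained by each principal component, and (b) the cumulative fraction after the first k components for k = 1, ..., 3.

Step 1 — total variance = trace(Sigma) = Σ λ_i = 57 + 51 + 36 = 144.

Step 2 — fraction explained by component i = λ_i / Σ λ:
  PC1: 57/144 = 0.3958
  PC2: 51/144 = 0.3542
  PC3: 36/144 = 0.25

Step 3 — cumulative fraction after k components = (λ_1 + ... + λ_k) / Σ λ:
  k = 1: 57/144 = 0.3958
  k = 2: (57 + 51)/144 = 108/144 = 0.75
  k = 3: (57 + 51 + 36)/144 = 144/144 = 1

Summary (fraction, with percent):

explained: PC1 0.3958 (39.58%), PC2 0.3542 (35.42%), PC3 0.25 (25%);  cumulative: 0.3958, 0.75, 1


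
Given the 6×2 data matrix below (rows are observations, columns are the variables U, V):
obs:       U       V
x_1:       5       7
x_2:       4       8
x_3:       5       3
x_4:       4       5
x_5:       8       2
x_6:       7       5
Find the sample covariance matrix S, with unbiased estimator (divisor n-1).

Step 1 — column means:
  mean(U) = (5 + 4 + 5 + 4 + 8 + 7) / 6 = 33/6 = 5.5
  mean(V) = (7 + 8 + 3 + 5 + 2 + 5) / 6 = 30/6 = 5

Step 2 — sample covariance S[i,j] = (1/(n-1)) · Σ_k (x_{k,i} - mean_i) · (x_{k,j} - mean_j), with n-1 = 5.
  S[U,U] = ((-0.5)·(-0.5) + (-1.5)·(-1.5) + (-0.5)·(-0.5) + (-1.5)·(-1.5) + (2.5)·(2.5) + (1.5)·(1.5)) / 5 = 13.5/5 = 2.7
  S[U,V] = ((-0.5)·(2) + (-1.5)·(3) + (-0.5)·(-2) + (-1.5)·(0) + (2.5)·(-3) + (1.5)·(0)) / 5 = -12/5 = -2.4
  S[V,V] = ((2)·(2) + (3)·(3) + (-2)·(-2) + (0)·(0) + (-3)·(-3) + (0)·(0)) / 5 = 26/5 = 5.2

S is symmetric (S[j,i] = S[i,j]). Assembling:

S = [[2.7, -2.4],
 [-2.4, 5.2]]


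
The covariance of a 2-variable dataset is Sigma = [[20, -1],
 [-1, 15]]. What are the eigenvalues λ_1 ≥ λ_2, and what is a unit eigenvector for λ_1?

Step 1 — characteristic polynomial of 2×2 Sigma:
  det(Sigma - λI) = λ² - trace · λ + det = 0.
  trace = 20 + 15 = 35, det = 20·15 - (-1)² = 299.
Step 2 — discriminant:
  Δ = trace² - 4·det = 1225 - 1196 = 29.
Step 3 — eigenvalues:
  λ = (trace ± √Δ)/2 = (35 ± 5.3852)/2,
  λ_1 = 20.1926,  λ_2 = 14.8074.

Step 4 — unit eigenvector for λ_1: solve (Sigma - λ_1 I)v = 0. First row:
  (20 - 20.1926)·v_x + (-1)·v_y = 0, i.e. (-0.1926)·v_x + (-1)·v_y = 0,
  so v ∝ (b, λ_1 - a) = (-1, 0.1926); multiply by -1 so the first entry is positive: u = (1, -0.1926).
  ||u|| = √((1)² + (-0.1926)²) = √(1.0371) ≈ 1.0184,
  v_1 = u/||u|| ≈ (0.982, -0.1891) (||v_1|| = 1).

λ_1 = 20.1926,  λ_2 = 14.8074;  v_1 ≈ (0.982, -0.1891)


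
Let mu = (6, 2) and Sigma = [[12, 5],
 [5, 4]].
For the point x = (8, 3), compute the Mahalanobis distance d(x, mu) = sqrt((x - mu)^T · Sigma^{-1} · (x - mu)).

Step 1 — centre the observation: (x - mu) = (2, 1).

Step 2 — invert Sigma. det(Sigma) = 12·4 - (5)² = 23.
  Sigma^{-1} = (1/det) · [[d, -b], [-b, a]] = [[0.1739, -0.2174],
 [-0.2174, 0.5217]].

Step 3 — form the quadratic (x - mu)^T · Sigma^{-1} · (x - mu):
  Sigma^{-1} · (x - mu) = (0.1304, 0.087).
  (x - mu)^T · [Sigma^{-1} · (x - mu)] = (2)·(0.1304) + (1)·(0.087) = 0.3478.

Step 4 — take square root: d = √(0.3478) ≈ 0.5898.

d(x, mu) = √(0.3478) ≈ 0.5898


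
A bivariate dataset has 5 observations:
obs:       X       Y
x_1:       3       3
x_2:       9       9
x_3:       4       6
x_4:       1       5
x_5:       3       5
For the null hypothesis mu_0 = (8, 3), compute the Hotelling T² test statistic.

Step 1 — sample mean vector:
  mean(X) = (3 + 9 + 4 + 1 + 3) / 5 = 20/5 = 4
  mean(Y) = (3 + 9 + 6 + 5 + 5) / 5 = 28/5 = 5.6
  x̄ = (4, 5.6),  deviation x̄ - mu_0 = (4, 5.6) - (8, 3) = (-4, 2.6).

Step 2 — sample covariance matrix, S[i,j] = (1/(n-1)) · Σ_k (x_{k,i} - mean_i) · (x_{k,j} - mean_j), divisor n-1 = 4:
  S[X,X] = ((-1)·(-1) + (5)·(5) + (0)·(0) + (-3)·(-3) + (-1)·(-1)) / 4 = 36/4 = 9
  S[X,Y] = ((-1)·(-2.6) + (5)·(3.4) + (0)·(0.4) + (-3)·(-0.6) + (-1)·(-0.6)) / 4 = 22/4 = 5.5
  S[Y,Y] = ((-2.6)·(-2.6) + (3.4)·(3.4) + (0.4)·(0.4) + (-0.6)·(-0.6) + (-0.6)·(-0.6)) / 4 = 19.2/4 = 4.8
  S = [[9, 5.5],
 [5.5, 4.8]].

Step 3 — invert S. det(S) = 9·4.8 - (5.5)² = 12.95.
  S^{-1} = (1/det) · [[d, -b], [-b, a]] = [[0.3707, -0.4247],
 [-0.4247, 0.695]].

Step 4 — quadratic form (x̄ - mu_0)^T · S^{-1} · (x̄ - mu_0):
  S^{-1} · (x̄ - mu_0) = (-2.5869, 3.5058),
  (x̄ - mu_0)^T · [...] = (-4)·(-2.5869) + (2.6)·(3.5058) = 19.4625.

Step 5 — scale by n: T² = 5 · 19.4625 = 97.3127.

T² ≈ 97.3127


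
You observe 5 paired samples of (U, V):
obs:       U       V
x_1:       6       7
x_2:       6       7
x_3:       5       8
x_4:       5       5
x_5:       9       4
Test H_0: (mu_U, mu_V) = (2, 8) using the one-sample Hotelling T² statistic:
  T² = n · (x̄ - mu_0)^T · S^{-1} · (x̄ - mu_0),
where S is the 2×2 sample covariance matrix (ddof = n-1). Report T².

Step 1 — sample mean vector:
  mean(U) = (6 + 6 + 5 + 5 + 9) / 5 = 31/5 = 6.2
  mean(V) = (7 + 7 + 8 + 5 + 4) / 5 = 31/5 = 6.2
  x̄ = (6.2, 6.2),  deviation x̄ - mu_0 = (6.2, 6.2) - (2, 8) = (4.2, -1.8).

Step 2 — sample covariance matrix, S[i,j] = (1/(n-1)) · Σ_k (x_{k,i} - mean_i) · (x_{k,j} - mean_j), divisor n-1 = 4:
  S[U,U] = ((-0.2)·(-0.2) + (-0.2)·(-0.2) + (-1.2)·(-1.2) + (-1.2)·(-1.2) + (2.8)·(2.8)) / 4 = 10.8/4 = 2.7
  S[U,V] = ((-0.2)·(0.8) + (-0.2)·(0.8) + (-1.2)·(1.8) + (-1.2)·(-1.2) + (2.8)·(-2.2)) / 4 = -7.2/4 = -1.8
  S[V,V] = ((0.8)·(0.8) + (0.8)·(0.8) + (1.8)·(1.8) + (-1.2)·(-1.2) + (-2.2)·(-2.2)) / 4 = 10.8/4 = 2.7
  S = [[2.7, -1.8],
 [-1.8, 2.7]].

Step 3 — invert S. det(S) = 2.7·2.7 - (-1.8)² = 4.05.
  S^{-1} = (1/det) · [[d, -b], [-b, a]] = [[0.6667, 0.4444],
 [0.4444, 0.6667]].

Step 4 — quadratic form (x̄ - mu_0)^T · S^{-1} · (x̄ - mu_0):
  S^{-1} · (x̄ - mu_0) = (2, 0.6667),
  (x̄ - mu_0)^T · [...] = (4.2)·(2) + (-1.8)·(0.6667) = 7.2.

Step 5 — scale by n: T² = 5 · 7.2 = 36.

T² ≈ 36


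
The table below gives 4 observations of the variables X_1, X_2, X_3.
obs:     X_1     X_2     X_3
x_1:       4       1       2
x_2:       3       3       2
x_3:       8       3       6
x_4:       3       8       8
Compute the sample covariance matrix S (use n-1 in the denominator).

Step 1 — column means:
  mean(X_1) = (4 + 3 + 8 + 3) / 4 = 18/4 = 4.5
  mean(X_2) = (1 + 3 + 3 + 8) / 4 = 15/4 = 3.75
  mean(X_3) = (2 + 2 + 6 + 8) / 4 = 18/4 = 4.5

Step 2 — sample covariance S[i,j] = (1/(n-1)) · Σ_k (x_{k,i} - mean_i) · (x_{k,j} - mean_j), with n-1 = 3.
  S[X_1,X_1] = ((-0.5)·(-0.5) + (-1.5)·(-1.5) + (3.5)·(3.5) + (-1.5)·(-1.5)) / 3 = 17/3 = 5.6667
  S[X_1,X_2] = ((-0.5)·(-2.75) + (-1.5)·(-0.75) + (3.5)·(-0.75) + (-1.5)·(4.25)) / 3 = -6.5/3 = -2.1667
  S[X_1,X_3] = ((-0.5)·(-2.5) + (-1.5)·(-2.5) + (3.5)·(1.5) + (-1.5)·(3.5)) / 3 = 5/3 = 1.6667
  S[X_2,X_2] = ((-2.75)·(-2.75) + (-0.75)·(-0.75) + (-0.75)·(-0.75) + (4.25)·(4.25)) / 3 = 26.75/3 = 8.9167
  S[X_2,X_3] = ((-2.75)·(-2.5) + (-0.75)·(-2.5) + (-0.75)·(1.5) + (4.25)·(3.5)) / 3 = 22.5/3 = 7.5
  S[X_3,X_3] = ((-2.5)·(-2.5) + (-2.5)·(-2.5) + (1.5)·(1.5) + (3.5)·(3.5)) / 3 = 27/3 = 9

S is symmetric (S[j,i] = S[i,j]). Assembling:

S = [[5.6667, -2.1667, 1.6667],
 [-2.1667, 8.9167, 7.5],
 [1.6667, 7.5, 9]]


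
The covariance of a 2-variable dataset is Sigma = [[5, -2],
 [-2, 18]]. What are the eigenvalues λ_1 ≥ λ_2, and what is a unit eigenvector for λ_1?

Step 1 — characteristic polynomial of 2×2 Sigma:
  det(Sigma - λI) = λ² - trace · λ + det = 0.
  trace = 5 + 18 = 23, det = 5·18 - (-2)² = 86.
Step 2 — discriminant:
  Δ = trace² - 4·det = 529 - 344 = 185.
Step 3 — eigenvalues:
  λ = (trace ± √Δ)/2 = (23 ± 13.6015)/2,
  λ_1 = 18.3007,  λ_2 = 4.6993.

Step 4 — unit eigenvector for λ_1: solve (Sigma - λ_1 I)v = 0. First row:
  (5 - 18.3007)·v_x + (-2)·v_y = 0, i.e. (-13.3007)·v_x + (-2)·v_y = 0,
  so v ∝ (b, λ_1 - a) = (-2, 13.3007); multiply by -1 so the first entry is positive: u = (2, -13.3007).
  ||u|| = √((2)² + (-13.3007)²) = √(180.9096) ≈ 13.4503,
  v_1 = u/||u|| ≈ (0.1487, -0.9889) (||v_1|| = 1).

λ_1 = 18.3007,  λ_2 = 4.6993;  v_1 ≈ (0.1487, -0.9889)


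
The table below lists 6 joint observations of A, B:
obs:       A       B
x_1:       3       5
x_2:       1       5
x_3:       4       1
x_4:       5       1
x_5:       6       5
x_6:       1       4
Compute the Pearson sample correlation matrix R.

Step 1 — column means:
  mean(A) = (3 + 1 + 4 + 5 + 6 + 1) / 6 = 20/6 = 3.3333
  mean(B) = (5 + 5 + 1 + 1 + 5 + 4) / 6 = 21/6 = 3.5

Step 2 — sample variances and covariances s[i,j] = (1/(n-1)) · Σ_k (x_{k,i} - mean_i) · (x_{k,j} - mean_j), with n-1 = 5:
  s[A,A] = ((-0.3333)·(-0.3333) + (-2.3333)·(-2.3333) + (0.6667)·(0.6667) + (1.6667)·(1.6667) + (2.6667)·(2.6667) + (-2.3333)·(-2.3333)) / 5 = 21.3333/5 = 4.2667
  s[A,B] = ((-0.3333)·(1.5) + (-2.3333)·(1.5) + (0.6667)·(-2.5) + (1.6667)·(-2.5) + (2.6667)·(1.5) + (-2.3333)·(0.5)) / 5 = -7/5 = -1.4
  s[B,B] = ((1.5)·(1.5) + (1.5)·(1.5) + (-2.5)·(-2.5) + (-2.5)·(-2.5) + (1.5)·(1.5) + (0.5)·(0.5)) / 5 = 19.5/5 = 3.9
  Sample standard deviations s_i = √(s[i,i]):
  s(A) = √(4.2667) = 2.0656
  s(B) = √(3.9) = 1.9748

Step 3 — r_{ij} = s_{ij} / (s_i · s_j):
  r[A,A] = 1 (diagonal).
  r[A,B] = -1.4 / (2.0656 · 1.9748) = -1.4 / 4.0792 = -0.3432
  r[B,B] = 1 (diagonal).

R is symmetric with unit diagonal. Assembling:

R = [[1, -0.3432],
 [-0.3432, 1]]


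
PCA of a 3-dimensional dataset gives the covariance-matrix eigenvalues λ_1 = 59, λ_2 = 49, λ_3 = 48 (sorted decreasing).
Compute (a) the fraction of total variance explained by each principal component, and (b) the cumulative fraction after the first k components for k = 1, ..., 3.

Step 1 — total variance = trace(Sigma) = Σ λ_i = 59 + 49 + 48 = 156.

Step 2 — fraction explained by component i = λ_i / Σ λ:
  PC1: 59/156 = 0.3782
  PC2: 49/156 = 0.3141
  PC3: 48/156 = 0.3077

Step 3 — cumulative fraction after k components = (λ_1 + ... + λ_k) / Σ λ:
  k = 1: 59/156 = 0.3782
  k = 2: (59 + 49)/156 = 108/156 = 0.6923
  k = 3: (59 + 49 + 48)/156 = 156/156 = 1

Summary (fraction, with percent):

explained: PC1 0.3782 (37.82%), PC2 0.3141 (31.41%), PC3 0.3077 (30.77%);  cumulative: 0.3782, 0.6923, 1


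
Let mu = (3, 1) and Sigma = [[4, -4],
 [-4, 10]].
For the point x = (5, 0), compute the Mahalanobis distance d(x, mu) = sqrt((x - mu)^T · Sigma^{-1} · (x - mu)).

Step 1 — centre the observation: (x - mu) = (2, -1).

Step 2 — invert Sigma. det(Sigma) = 4·10 - (-4)² = 24.
  Sigma^{-1} = (1/det) · [[d, -b], [-b, a]] = [[0.4167, 0.1667],
 [0.1667, 0.1667]].

Step 3 — form the quadratic (x - mu)^T · Sigma^{-1} · (x - mu):
  Sigma^{-1} · (x - mu) = (0.6667, 0.1667).
  (x - mu)^T · [Sigma^{-1} · (x - mu)] = (2)·(0.6667) + (-1)·(0.1667) = 1.1667.

Step 4 — take square root: d = √(1.1667) ≈ 1.0801.

d(x, mu) = √(1.1667) ≈ 1.0801


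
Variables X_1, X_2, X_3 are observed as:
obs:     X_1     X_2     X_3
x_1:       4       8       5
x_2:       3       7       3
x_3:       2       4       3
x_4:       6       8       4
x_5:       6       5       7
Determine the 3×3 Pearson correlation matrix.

Step 1 — column means:
  mean(X_1) = (4 + 3 + 2 + 6 + 6) / 5 = 21/5 = 4.2
  mean(X_2) = (8 + 7 + 4 + 8 + 5) / 5 = 32/5 = 6.4
  mean(X_3) = (5 + 3 + 3 + 4 + 7) / 5 = 22/5 = 4.4

Step 2 — sample variances and covariances s[i,j] = (1/(n-1)) · Σ_k (x_{k,i} - mean_i) · (x_{k,j} - mean_j), with n-1 = 4:
  s[X_1,X_1] = ((-0.2)·(-0.2) + (-1.2)·(-1.2) + (-2.2)·(-2.2) + (1.8)·(1.8) + (1.8)·(1.8)) / 4 = 12.8/4 = 3.2
  s[X_1,X_2] = ((-0.2)·(1.6) + (-1.2)·(0.6) + (-2.2)·(-2.4) + (1.8)·(1.6) + (1.8)·(-1.4)) / 4 = 4.6/4 = 1.15
  s[X_1,X_3] = ((-0.2)·(0.6) + (-1.2)·(-1.4) + (-2.2)·(-1.4) + (1.8)·(-0.4) + (1.8)·(2.6)) / 4 = 8.6/4 = 2.15
  s[X_2,X_2] = ((1.6)·(1.6) + (0.6)·(0.6) + (-2.4)·(-2.4) + (1.6)·(1.6) + (-1.4)·(-1.4)) / 4 = 13.2/4 = 3.3
  s[X_2,X_3] = ((1.6)·(0.6) + (0.6)·(-1.4) + (-2.4)·(-1.4) + (1.6)·(-0.4) + (-1.4)·(2.6)) / 4 = -0.8/4 = -0.2
  s[X_3,X_3] = ((0.6)·(0.6) + (-1.4)·(-1.4) + (-1.4)·(-1.4) + (-0.4)·(-0.4) + (2.6)·(2.6)) / 4 = 11.2/4 = 2.8
  Sample standard deviations s_i = √(s[i,i]):
  s(X_1) = √(3.2) = 1.7889
  s(X_2) = √(3.3) = 1.8166
  s(X_3) = √(2.8) = 1.6733

Step 3 — r_{ij} = s_{ij} / (s_i · s_j):
  r[X_1,X_1] = 1 (diagonal).
  r[X_1,X_2] = 1.15 / (1.7889 · 1.8166) = 1.15 / 3.2496 = 0.3539
  r[X_1,X_3] = 2.15 / (1.7889 · 1.6733) = 2.15 / 2.9933 = 0.7183
  r[X_2,X_2] = 1 (diagonal).
  r[X_2,X_3] = -0.2 / (1.8166 · 1.6733) = -0.2 / 3.0397 = -0.0658
  r[X_3,X_3] = 1 (diagonal).

R is symmetric with unit diagonal. Assembling:

R = [[1, 0.3539, 0.7183],
 [0.3539, 1, -0.0658],
 [0.7183, -0.0658, 1]]


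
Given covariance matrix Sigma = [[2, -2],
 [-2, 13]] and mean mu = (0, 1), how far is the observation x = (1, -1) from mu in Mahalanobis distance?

Step 1 — centre the observation: (x - mu) = (1, -2).

Step 2 — invert Sigma. det(Sigma) = 2·13 - (-2)² = 22.
  Sigma^{-1} = (1/det) · [[d, -b], [-b, a]] = [[0.5909, 0.0909],
 [0.0909, 0.0909]].

Step 3 — form the quadratic (x - mu)^T · Sigma^{-1} · (x - mu):
  Sigma^{-1} · (x - mu) = (0.4091, -0.0909).
  (x - mu)^T · [Sigma^{-1} · (x - mu)] = (1)·(0.4091) + (-2)·(-0.0909) = 0.5909.

Step 4 — take square root: d = √(0.5909) ≈ 0.7687.

d(x, mu) = √(0.5909) ≈ 0.7687


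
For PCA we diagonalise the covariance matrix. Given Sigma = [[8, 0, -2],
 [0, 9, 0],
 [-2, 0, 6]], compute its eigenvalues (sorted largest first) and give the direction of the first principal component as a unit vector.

Step 1 — characteristic polynomial p(λ) = det(λI - Sigma) = λ³ - tr·λ² + c_1·λ - det, where tr = trace, c_1 = sum of the principal 2×2 minors, det = det(Sigma):
  tr = 8 + 9 + 6 = 23,
  c_1 = (8·9 - (0)²) + (8·6 - (-2)²) + (9·6 - (0)²) = 72 + 44 + 54 = 170,
  det = 8·(9·6 - (0)²) - (0)·((0)·6 - (0)·(-2)) + (-2)·((0)·(0) - 9·(-2)) = 8·(54) - (0)·(0) + (-2)·(18) = 396.
  So p(λ) = λ³ - 23λ² + 170λ - 396.
Step 2 — look for an integer root (rational root theorem: any rational root is an integer divisor of 396). Testing λ = 9:
  p(9) = 729 - 1863 + 1530 - 396 = 0  ✓
  Dividing out (λ - 9): p(λ) = (λ - 9)(λ² - 14λ + 44).
Step 3 — remaining eigenvalues from the quadratic λ² - 14λ + 44 = 0:
  Δ = 14² - 4·44 = 196 - 176 = 20,  λ = (14 ± √20)/2 = (14 ± 4.4721)/2 ≈ 9.2361 or 4.7639.
  Sorted: λ_1 = 9.2361,  λ_2 = 9,  λ_3 = 4.7639  (check: sum = 23 = tr ✓).

Step 4 — unit eigenvector for λ_1 ≈ 9.2361: v spans the null space of (Sigma - λ_1 I), whose rows are
  r_1 = (-1.2361, 0, -2),  r_2 = (0, -0.2361, 0),  r_3 = (-2, 0, -3.2361).
  v is orthogonal to every row, so take v ∝ r_1 × r_2 = ((0)·(0) - (-2)·(-0.2361), (-2)·(0) - (-1.2361)·(0), (-1.2361)·(-0.2361) - (0)·(0)) ≈ (-0.4721, 0, 0.2918).
  Rescale (multiply by -1 so the first nonzero entry is positive): u = (0.4721, 0, -0.2918).
  ||u|| = √((0.4721)² + (0)² + (-0.2918)²) = √(0.3081) ≈ 0.555,  v_1 = u/||u|| ≈ (0.8507, 0, -0.5257) (||v_1|| = 1).

λ_1 = 9.2361,  λ_2 = 9,  λ_3 = 4.7639;  v_1 ≈ (0.8507, 0, -0.5257)


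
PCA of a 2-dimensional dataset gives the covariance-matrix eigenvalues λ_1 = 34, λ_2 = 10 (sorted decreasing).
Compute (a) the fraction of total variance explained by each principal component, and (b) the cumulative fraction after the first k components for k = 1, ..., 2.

Step 1 — total variance = trace(Sigma) = Σ λ_i = 34 + 10 = 44.

Step 2 — fraction explained by component i = λ_i / Σ λ:
  PC1: 34/44 = 0.7727
  PC2: 10/44 = 0.2273

Step 3 — cumulative fraction after k components = (λ_1 + ... + λ_k) / Σ λ:
  k = 1: 34/44 = 0.7727
  k = 2: (34 + 10)/44 = 44/44 = 1

Summary (fraction, with percent):

explained: PC1 0.7727 (77.27%), PC2 0.2273 (22.73%);  cumulative: 0.7727, 1


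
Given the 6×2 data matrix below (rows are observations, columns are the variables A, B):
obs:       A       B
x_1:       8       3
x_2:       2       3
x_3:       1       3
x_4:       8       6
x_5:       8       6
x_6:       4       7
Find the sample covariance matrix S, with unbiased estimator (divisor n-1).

Step 1 — column means:
  mean(A) = (8 + 2 + 1 + 8 + 8 + 4) / 6 = 31/6 = 5.1667
  mean(B) = (3 + 3 + 3 + 6 + 6 + 7) / 6 = 28/6 = 4.6667

Step 2 — sample covariance S[i,j] = (1/(n-1)) · Σ_k (x_{k,i} - mean_i) · (x_{k,j} - mean_j), with n-1 = 5.
  S[A,A] = ((2.8333)·(2.8333) + (-3.1667)·(-3.1667) + (-4.1667)·(-4.1667) + (2.8333)·(2.8333) + (2.8333)·(2.8333) + (-1.1667)·(-1.1667)) / 5 = 52.8333/5 = 10.5667
  S[A,B] = ((2.8333)·(-1.6667) + (-3.1667)·(-1.6667) + (-4.1667)·(-1.6667) + (2.8333)·(1.3333) + (2.8333)·(1.3333) + (-1.1667)·(2.3333)) / 5 = 12.3333/5 = 2.4667
  S[B,B] = ((-1.6667)·(-1.6667) + (-1.6667)·(-1.6667) + (-1.6667)·(-1.6667) + (1.3333)·(1.3333) + (1.3333)·(1.3333) + (2.3333)·(2.3333)) / 5 = 17.3333/5 = 3.4667

S is symmetric (S[j,i] = S[i,j]). Assembling:

S = [[10.5667, 2.4667],
 [2.4667, 3.4667]]


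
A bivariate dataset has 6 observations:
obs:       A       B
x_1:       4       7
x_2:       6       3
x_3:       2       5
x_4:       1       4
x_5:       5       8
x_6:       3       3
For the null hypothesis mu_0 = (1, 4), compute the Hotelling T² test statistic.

Step 1 — sample mean vector:
  mean(A) = (4 + 6 + 2 + 1 + 5 + 3) / 6 = 21/6 = 3.5
  mean(B) = (7 + 3 + 5 + 4 + 8 + 3) / 6 = 30/6 = 5
  x̄ = (3.5, 5),  deviation x̄ - mu_0 = (3.5, 5) - (1, 4) = (2.5, 1).

Step 2 — sample covariance matrix, S[i,j] = (1/(n-1)) · Σ_k (x_{k,i} - mean_i) · (x_{k,j} - mean_j), divisor n-1 = 5:
  S[A,A] = ((0.5)·(0.5) + (2.5)·(2.5) + (-1.5)·(-1.5) + (-2.5)·(-2.5) + (1.5)·(1.5) + (-0.5)·(-0.5)) / 5 = 17.5/5 = 3.5
  S[A,B] = ((0.5)·(2) + (2.5)·(-2) + (-1.5)·(0) + (-2.5)·(-1) + (1.5)·(3) + (-0.5)·(-2)) / 5 = 4/5 = 0.8
  S[B,B] = ((2)·(2) + (-2)·(-2) + (0)·(0) + (-1)·(-1) + (3)·(3) + (-2)·(-2)) / 5 = 22/5 = 4.4
  S = [[3.5, 0.8],
 [0.8, 4.4]].

Step 3 — invert S. det(S) = 3.5·4.4 - (0.8)² = 14.76.
  S^{-1} = (1/det) · [[d, -b], [-b, a]] = [[0.2981, -0.0542],
 [-0.0542, 0.2371]].

Step 4 — quadratic form (x̄ - mu_0)^T · S^{-1} · (x̄ - mu_0):
  S^{-1} · (x̄ - mu_0) = (0.6911, 0.1016),
  (x̄ - mu_0)^T · [...] = (2.5)·(0.6911) + (1)·(0.1016) = 1.8293.

Step 5 — scale by n: T² = 6 · 1.8293 = 10.9756.

T² ≈ 10.9756


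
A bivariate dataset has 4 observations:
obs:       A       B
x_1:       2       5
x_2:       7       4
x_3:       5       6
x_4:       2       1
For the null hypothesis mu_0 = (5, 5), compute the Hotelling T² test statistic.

Step 1 — sample mean vector:
  mean(A) = (2 + 7 + 5 + 2) / 4 = 16/4 = 4
  mean(B) = (5 + 4 + 6 + 1) / 4 = 16/4 = 4
  x̄ = (4, 4),  deviation x̄ - mu_0 = (4, 4) - (5, 5) = (-1, -1).

Step 2 — sample covariance matrix, S[i,j] = (1/(n-1)) · Σ_k (x_{k,i} - mean_i) · (x_{k,j} - mean_j), divisor n-1 = 3:
  S[A,A] = ((-2)·(-2) + (3)·(3) + (1)·(1) + (-2)·(-2)) / 3 = 18/3 = 6
  S[A,B] = ((-2)·(1) + (3)·(0) + (1)·(2) + (-2)·(-3)) / 3 = 6/3 = 2
  S[B,B] = ((1)·(1) + (0)·(0) + (2)·(2) + (-3)·(-3)) / 3 = 14/3 = 4.6667
  S = [[6, 2],
 [2, 4.6667]].

Step 3 — invert S. det(S) = 6·4.6667 - (2)² = 24.
  S^{-1} = (1/det) · [[d, -b], [-b, a]] = [[0.1944, -0.0833],
 [-0.0833, 0.25]].

Step 4 — quadratic form (x̄ - mu_0)^T · S^{-1} · (x̄ - mu_0):
  S^{-1} · (x̄ - mu_0) = (-0.1111, -0.1667),
  (x̄ - mu_0)^T · [...] = (-1)·(-0.1111) + (-1)·(-0.1667) = 0.2778.

Step 5 — scale by n: T² = 4 · 0.2778 = 1.1111.

T² ≈ 1.1111


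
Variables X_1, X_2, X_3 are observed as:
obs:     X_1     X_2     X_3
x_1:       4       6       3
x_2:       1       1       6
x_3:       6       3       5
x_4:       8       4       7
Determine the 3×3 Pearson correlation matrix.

Step 1 — column means:
  mean(X_1) = (4 + 1 + 6 + 8) / 4 = 19/4 = 4.75
  mean(X_2) = (6 + 1 + 3 + 4) / 4 = 14/4 = 3.5
  mean(X_3) = (3 + 6 + 5 + 7) / 4 = 21/4 = 5.25

Step 2 — sample variances and covariances s[i,j] = (1/(n-1)) · Σ_k (x_{k,i} - mean_i) · (x_{k,j} - mean_j), with n-1 = 3:
  s[X_1,X_1] = ((-0.75)·(-0.75) + (-3.75)·(-3.75) + (1.25)·(1.25) + (3.25)·(3.25)) / 3 = 26.75/3 = 8.9167
  s[X_1,X_2] = ((-0.75)·(2.5) + (-3.75)·(-2.5) + (1.25)·(-0.5) + (3.25)·(0.5)) / 3 = 8.5/3 = 2.8333
  s[X_1,X_3] = ((-0.75)·(-2.25) + (-3.75)·(0.75) + (1.25)·(-0.25) + (3.25)·(1.75)) / 3 = 4.25/3 = 1.4167
  s[X_2,X_2] = ((2.5)·(2.5) + (-2.5)·(-2.5) + (-0.5)·(-0.5) + (0.5)·(0.5)) / 3 = 13/3 = 4.3333
  s[X_2,X_3] = ((2.5)·(-2.25) + (-2.5)·(0.75) + (-0.5)·(-0.25) + (0.5)·(1.75)) / 3 = -6.5/3 = -2.1667
  s[X_3,X_3] = ((-2.25)·(-2.25) + (0.75)·(0.75) + (-0.25)·(-0.25) + (1.75)·(1.75)) / 3 = 8.75/3 = 2.9167
  Sample standard deviations s_i = √(s[i,i]):
  s(X_1) = √(8.9167) = 2.9861
  s(X_2) = √(4.3333) = 2.0817
  s(X_3) = √(2.9167) = 1.7078

Step 3 — r_{ij} = s_{ij} / (s_i · s_j):
  r[X_1,X_1] = 1 (diagonal).
  r[X_1,X_2] = 2.8333 / (2.9861 · 2.0817) = 2.8333 / 6.216 = 0.4558
  r[X_1,X_3] = 1.4167 / (2.9861 · 1.7078) = 1.4167 / 5.0997 = 0.2778
  r[X_2,X_2] = 1 (diagonal).
  r[X_2,X_3] = -2.1667 / (2.0817 · 1.7078) = -2.1667 / 3.5551 = -0.6094
  r[X_3,X_3] = 1 (diagonal).

R is symmetric with unit diagonal. Assembling:

R = [[1, 0.4558, 0.2778],
 [0.4558, 1, -0.6094],
 [0.2778, -0.6094, 1]]


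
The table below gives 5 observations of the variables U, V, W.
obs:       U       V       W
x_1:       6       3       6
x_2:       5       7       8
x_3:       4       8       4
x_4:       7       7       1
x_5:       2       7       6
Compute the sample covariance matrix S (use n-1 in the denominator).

Step 1 — column means:
  mean(U) = (6 + 5 + 4 + 7 + 2) / 5 = 24/5 = 4.8
  mean(V) = (3 + 7 + 8 + 7 + 7) / 5 = 32/5 = 6.4
  mean(W) = (6 + 8 + 4 + 1 + 6) / 5 = 25/5 = 5

Step 2 — sample covariance S[i,j] = (1/(n-1)) · Σ_k (x_{k,i} - mean_i) · (x_{k,j} - mean_j), with n-1 = 4.
  S[U,U] = ((1.2)·(1.2) + (0.2)·(0.2) + (-0.8)·(-0.8) + (2.2)·(2.2) + (-2.8)·(-2.8)) / 4 = 14.8/4 = 3.7
  S[U,V] = ((1.2)·(-3.4) + (0.2)·(0.6) + (-0.8)·(1.6) + (2.2)·(0.6) + (-2.8)·(0.6)) / 4 = -5.6/4 = -1.4
  S[U,W] = ((1.2)·(1) + (0.2)·(3) + (-0.8)·(-1) + (2.2)·(-4) + (-2.8)·(1)) / 4 = -9/4 = -2.25
  S[V,V] = ((-3.4)·(-3.4) + (0.6)·(0.6) + (1.6)·(1.6) + (0.6)·(0.6) + (0.6)·(0.6)) / 4 = 15.2/4 = 3.8
  S[V,W] = ((-3.4)·(1) + (0.6)·(3) + (1.6)·(-1) + (0.6)·(-4) + (0.6)·(1)) / 4 = -5/4 = -1.25
  S[W,W] = ((1)·(1) + (3)·(3) + (-1)·(-1) + (-4)·(-4) + (1)·(1)) / 4 = 28/4 = 7

S is symmetric (S[j,i] = S[i,j]). Assembling:

S = [[3.7, -1.4, -2.25],
 [-1.4, 3.8, -1.25],
 [-2.25, -1.25, 7]]


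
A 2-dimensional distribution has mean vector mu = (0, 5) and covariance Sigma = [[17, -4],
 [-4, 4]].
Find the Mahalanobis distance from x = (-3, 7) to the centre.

Step 1 — centre the observation: (x - mu) = (-3, 2).

Step 2 — invert Sigma. det(Sigma) = 17·4 - (-4)² = 52.
  Sigma^{-1} = (1/det) · [[d, -b], [-b, a]] = [[0.0769, 0.0769],
 [0.0769, 0.3269]].

Step 3 — form the quadratic (x - mu)^T · Sigma^{-1} · (x - mu):
  Sigma^{-1} · (x - mu) = (-0.0769, 0.4231).
  (x - mu)^T · [Sigma^{-1} · (x - mu)] = (-3)·(-0.0769) + (2)·(0.4231) = 1.0769.

Step 4 — take square root: d = √(1.0769) ≈ 1.0377.

d(x, mu) = √(1.0769) ≈ 1.0377


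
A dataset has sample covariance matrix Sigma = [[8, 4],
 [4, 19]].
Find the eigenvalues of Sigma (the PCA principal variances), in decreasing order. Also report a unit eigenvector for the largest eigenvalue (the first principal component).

Step 1 — characteristic polynomial of 2×2 Sigma:
  det(Sigma - λI) = λ² - trace · λ + det = 0.
  trace = 8 + 19 = 27, det = 8·19 - (4)² = 136.
Step 2 — discriminant:
  Δ = trace² - 4·det = 729 - 544 = 185.
Step 3 — eigenvalues:
  λ = (trace ± √Δ)/2 = (27 ± 13.6015)/2,
  λ_1 = 20.3007,  λ_2 = 6.6993.

Step 4 — unit eigenvector for λ_1: solve (Sigma - λ_1 I)v = 0. First row:
  (8 - 20.3007)·v_x + (4)·v_y = 0, i.e. (-12.3007)·v_x + (4)·v_y = 0,
  so v ∝ (b, λ_1 - a) = (4, 12.3007) = u.
  ||u|| = √((4)² + (12.3007)²) = √(167.3081) ≈ 12.9348,
  v_1 = u/||u|| ≈ (0.3092, 0.951) (||v_1|| = 1).

λ_1 = 20.3007,  λ_2 = 6.6993;  v_1 ≈ (0.3092, 0.951)


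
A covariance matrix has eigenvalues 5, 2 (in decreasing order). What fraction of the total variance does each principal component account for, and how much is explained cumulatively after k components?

Step 1 — total variance = trace(Sigma) = Σ λ_i = 5 + 2 = 7.

Step 2 — fraction explained by component i = λ_i / Σ λ:
  PC1: 5/7 = 0.7143
  PC2: 2/7 = 0.2857

Step 3 — cumulative fraction after k components = (λ_1 + ... + λ_k) / Σ λ:
  k = 1: 5/7 = 0.7143
  k = 2: (5 + 2)/7 = 7/7 = 1

Summary (fraction, with percent):

explained: PC1 0.7143 (71.43%), PC2 0.2857 (28.57%);  cumulative: 0.7143, 1


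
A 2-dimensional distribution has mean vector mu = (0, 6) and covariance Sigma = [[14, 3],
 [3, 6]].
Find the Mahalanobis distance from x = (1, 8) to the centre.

Step 1 — centre the observation: (x - mu) = (1, 2).

Step 2 — invert Sigma. det(Sigma) = 14·6 - (3)² = 75.
  Sigma^{-1} = (1/det) · [[d, -b], [-b, a]] = [[0.08, -0.04],
 [-0.04, 0.1867]].

Step 3 — form the quadratic (x - mu)^T · Sigma^{-1} · (x - mu):
  Sigma^{-1} · (x - mu) = (0, 0.3333).
  (x - mu)^T · [Sigma^{-1} · (x - mu)] = (1)·(0) + (2)·(0.3333) = 0.6667.

Step 4 — take square root: d = √(0.6667) ≈ 0.8165.

d(x, mu) = √(0.6667) ≈ 0.8165


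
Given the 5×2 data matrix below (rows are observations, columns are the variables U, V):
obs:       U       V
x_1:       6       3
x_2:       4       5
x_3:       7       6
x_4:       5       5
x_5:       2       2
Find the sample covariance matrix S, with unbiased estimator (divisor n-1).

Step 1 — column means:
  mean(U) = (6 + 4 + 7 + 5 + 2) / 5 = 24/5 = 4.8
  mean(V) = (3 + 5 + 6 + 5 + 2) / 5 = 21/5 = 4.2

Step 2 — sample covariance S[i,j] = (1/(n-1)) · Σ_k (x_{k,i} - mean_i) · (x_{k,j} - mean_j), with n-1 = 4.
  S[U,U] = ((1.2)·(1.2) + (-0.8)·(-0.8) + (2.2)·(2.2) + (0.2)·(0.2) + (-2.8)·(-2.8)) / 4 = 14.8/4 = 3.7
  S[U,V] = ((1.2)·(-1.2) + (-0.8)·(0.8) + (2.2)·(1.8) + (0.2)·(0.8) + (-2.8)·(-2.2)) / 4 = 8.2/4 = 2.05
  S[V,V] = ((-1.2)·(-1.2) + (0.8)·(0.8) + (1.8)·(1.8) + (0.8)·(0.8) + (-2.2)·(-2.2)) / 4 = 10.8/4 = 2.7

S is symmetric (S[j,i] = S[i,j]). Assembling:

S = [[3.7, 2.05],
 [2.05, 2.7]]


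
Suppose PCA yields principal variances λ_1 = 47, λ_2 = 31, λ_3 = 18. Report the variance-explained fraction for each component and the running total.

Step 1 — total variance = trace(Sigma) = Σ λ_i = 47 + 31 + 18 = 96.

Step 2 — fraction explained by component i = λ_i / Σ λ:
  PC1: 47/96 = 0.4896
  PC2: 31/96 = 0.3229
  PC3: 18/96 = 0.1875

Step 3 — cumulative fraction after k components = (λ_1 + ... + λ_k) / Σ λ:
  k = 1: 47/96 = 0.4896
  k = 2: (47 + 31)/96 = 78/96 = 0.8125
  k = 3: (47 + 31 + 18)/96 = 96/96 = 1

Summary (fraction, with percent):

explained: PC1 0.4896 (48.96%), PC2 0.3229 (32.29%), PC3 0.1875 (18.75%);  cumulative: 0.4896, 0.8125, 1


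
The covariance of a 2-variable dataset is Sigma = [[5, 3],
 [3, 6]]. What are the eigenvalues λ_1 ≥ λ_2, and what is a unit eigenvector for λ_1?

Step 1 — characteristic polynomial of 2×2 Sigma:
  det(Sigma - λI) = λ² - trace · λ + det = 0.
  trace = 5 + 6 = 11, det = 5·6 - (3)² = 21.
Step 2 — discriminant:
  Δ = trace² - 4·det = 121 - 84 = 37.
Step 3 — eigenvalues:
  λ = (trace ± √Δ)/2 = (11 ± 6.0828)/2,
  λ_1 = 8.5414,  λ_2 = 2.4586.

Step 4 — unit eigenvector for λ_1: solve (Sigma - λ_1 I)v = 0. First row:
  (5 - 8.5414)·v_x + (3)·v_y = 0, i.e. (-3.5414)·v_x + (3)·v_y = 0,
  so v ∝ (b, λ_1 - a) = (3, 3.5414) = u.
  ||u|| = √((3)² + (3.5414)²) = √(21.5414) ≈ 4.6413,
  v_1 = u/||u|| ≈ (0.6464, 0.763) (||v_1|| = 1).

λ_1 = 8.5414,  λ_2 = 2.4586;  v_1 ≈ (0.6464, 0.763)


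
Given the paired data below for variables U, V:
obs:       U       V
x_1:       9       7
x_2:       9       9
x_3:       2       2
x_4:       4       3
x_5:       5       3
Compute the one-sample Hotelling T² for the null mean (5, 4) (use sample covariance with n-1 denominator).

Step 1 — sample mean vector:
  mean(U) = (9 + 9 + 2 + 4 + 5) / 5 = 29/5 = 5.8
  mean(V) = (7 + 9 + 2 + 3 + 3) / 5 = 24/5 = 4.8
  x̄ = (5.8, 4.8),  deviation x̄ - mu_0 = (5.8, 4.8) - (5, 4) = (0.8, 0.8).

Step 2 — sample covariance matrix, S[i,j] = (1/(n-1)) · Σ_k (x_{k,i} - mean_i) · (x_{k,j} - mean_j), divisor n-1 = 4:
  S[U,U] = ((3.2)·(3.2) + (3.2)·(3.2) + (-3.8)·(-3.8) + (-1.8)·(-1.8) + (-0.8)·(-0.8)) / 4 = 38.8/4 = 9.7
  S[U,V] = ((3.2)·(2.2) + (3.2)·(4.2) + (-3.8)·(-2.8) + (-1.8)·(-1.8) + (-0.8)·(-1.8)) / 4 = 35.8/4 = 8.95
  S[V,V] = ((2.2)·(2.2) + (4.2)·(4.2) + (-2.8)·(-2.8) + (-1.8)·(-1.8) + (-1.8)·(-1.8)) / 4 = 36.8/4 = 9.2
  S = [[9.7, 8.95],
 [8.95, 9.2]].

Step 3 — invert S. det(S) = 9.7·9.2 - (8.95)² = 9.1375.
  S^{-1} = (1/det) · [[d, -b], [-b, a]] = [[1.0068, -0.9795],
 [-0.9795, 1.0616]].

Step 4 — quadratic form (x̄ - mu_0)^T · S^{-1} · (x̄ - mu_0):
  S^{-1} · (x̄ - mu_0) = (0.0219, 0.0657),
  (x̄ - mu_0)^T · [...] = (0.8)·(0.0219) + (0.8)·(0.0657) = 0.07.

Step 5 — scale by n: T² = 5 · 0.07 = 0.3502.

T² ≈ 0.3502


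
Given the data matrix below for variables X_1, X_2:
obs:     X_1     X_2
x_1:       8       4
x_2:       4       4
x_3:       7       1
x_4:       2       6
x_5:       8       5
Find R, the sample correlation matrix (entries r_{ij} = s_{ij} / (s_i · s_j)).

Step 1 — column means:
  mean(X_1) = (8 + 4 + 7 + 2 + 8) / 5 = 29/5 = 5.8
  mean(X_2) = (4 + 4 + 1 + 6 + 5) / 5 = 20/5 = 4

Step 2 — sample variances and covariances s[i,j] = (1/(n-1)) · Σ_k (x_{k,i} - mean_i) · (x_{k,j} - mean_j), with n-1 = 4:
  s[X_1,X_1] = ((2.2)·(2.2) + (-1.8)·(-1.8) + (1.2)·(1.2) + (-3.8)·(-3.8) + (2.2)·(2.2)) / 4 = 28.8/4 = 7.2
  s[X_1,X_2] = ((2.2)·(0) + (-1.8)·(0) + (1.2)·(-3) + (-3.8)·(2) + (2.2)·(1)) / 4 = -9/4 = -2.25
  s[X_2,X_2] = ((0)·(0) + (0)·(0) + (-3)·(-3) + (2)·(2) + (1)·(1)) / 4 = 14/4 = 3.5
  Sample standard deviations s_i = √(s[i,i]):
  s(X_1) = √(7.2) = 2.6833
  s(X_2) = √(3.5) = 1.8708

Step 3 — r_{ij} = s_{ij} / (s_i · s_j):
  r[X_1,X_1] = 1 (diagonal).
  r[X_1,X_2] = -2.25 / (2.6833 · 1.8708) = -2.25 / 5.02 = -0.4482
  r[X_2,X_2] = 1 (diagonal).

R is symmetric with unit diagonal. Assembling:

R = [[1, -0.4482],
 [-0.4482, 1]]
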